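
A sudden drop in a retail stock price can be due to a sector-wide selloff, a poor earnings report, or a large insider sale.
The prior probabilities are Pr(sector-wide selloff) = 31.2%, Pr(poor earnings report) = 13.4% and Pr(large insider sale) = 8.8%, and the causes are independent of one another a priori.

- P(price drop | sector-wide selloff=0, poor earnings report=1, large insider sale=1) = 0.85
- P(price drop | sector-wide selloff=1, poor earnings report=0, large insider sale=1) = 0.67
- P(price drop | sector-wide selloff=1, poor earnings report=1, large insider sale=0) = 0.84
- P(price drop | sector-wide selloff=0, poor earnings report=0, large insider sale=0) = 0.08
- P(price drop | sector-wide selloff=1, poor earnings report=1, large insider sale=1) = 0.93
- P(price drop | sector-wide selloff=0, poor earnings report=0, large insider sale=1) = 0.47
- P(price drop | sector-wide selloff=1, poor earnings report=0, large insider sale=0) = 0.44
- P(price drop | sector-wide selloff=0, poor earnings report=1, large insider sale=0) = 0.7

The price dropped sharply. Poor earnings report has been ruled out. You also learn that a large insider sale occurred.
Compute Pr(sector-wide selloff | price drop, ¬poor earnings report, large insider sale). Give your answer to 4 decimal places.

Sum P(price drop|·) weighted by the priors over both values of sector-wide selloff:
  P(price drop | ¬poor earnings report, large insider sale) = 0.47·0.688 + 0.67·0.312
        = 0.323360 + 0.209040 = 0.532400
Configurations with sector-wide selloff contribute 0.209040, so
  P(sector-wide selloff | price drop, ¬poor earnings report, large insider sale) = 0.209040 / 0.532400 ≈ 0.3926

Pr(sector-wide selloff | price drop, ¬poor earnings report, large insider sale) ≈ 0.3926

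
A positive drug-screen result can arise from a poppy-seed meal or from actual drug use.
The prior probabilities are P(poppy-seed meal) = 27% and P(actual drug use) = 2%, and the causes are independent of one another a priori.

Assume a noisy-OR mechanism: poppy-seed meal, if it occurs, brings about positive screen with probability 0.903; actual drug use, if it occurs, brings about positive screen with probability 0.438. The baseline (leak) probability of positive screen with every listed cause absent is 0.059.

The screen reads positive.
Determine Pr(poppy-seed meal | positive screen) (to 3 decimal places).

Pr(poppy-seed meal | positive screen) ≈ 0.833

Under noisy-OR, P(positive screen | causes) = 1 − (1−0.059)·∏(1−qᵢ) over the active causes.
Weight on poppy-seed meal=true, given the evidence: 0.240448 + 0.005123 = 0.245571
The normalizing constant is 0.059×0.73×0.98 + 0.471158×0.73×0.02 + 0.908723×0.27×0.98 + 0.948702×0.27×0.02 = 0.294659
P(poppy-seed meal | positive screen) = 0.245571/0.294659 ≈ 0.833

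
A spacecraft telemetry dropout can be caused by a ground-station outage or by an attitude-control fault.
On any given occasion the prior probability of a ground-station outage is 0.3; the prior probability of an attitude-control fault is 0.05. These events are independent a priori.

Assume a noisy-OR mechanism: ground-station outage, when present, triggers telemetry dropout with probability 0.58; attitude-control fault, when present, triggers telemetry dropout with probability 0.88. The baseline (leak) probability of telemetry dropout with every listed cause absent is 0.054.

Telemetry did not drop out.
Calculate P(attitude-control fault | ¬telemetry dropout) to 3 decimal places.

P(attitude-control fault | ¬telemetry dropout) ≈ 0.006

Under noisy-OR, P(telemetry dropout | causes) = 1 − (1−0.054)·∏(1−qᵢ) over the active causes.
Enumerate the 4 (ground-station outage, attitude-control fault) configurations and weight by the priors:
  P(¬telemetry dropout) = 0.946·0.7·0.95 + 0.11352·0.7·0.05 + 0.39732·0.3·0.95 + 0.047678·0.3·0.05
        = 0.629090 + 0.003973 + 0.113236 + 0.000715 = 0.747014
Keeping only the attitude-control fault-present terms gives 0.004688, so
  P(attitude-control fault | ¬telemetry dropout) = 0.004688 / 0.747014 ≈ 0.006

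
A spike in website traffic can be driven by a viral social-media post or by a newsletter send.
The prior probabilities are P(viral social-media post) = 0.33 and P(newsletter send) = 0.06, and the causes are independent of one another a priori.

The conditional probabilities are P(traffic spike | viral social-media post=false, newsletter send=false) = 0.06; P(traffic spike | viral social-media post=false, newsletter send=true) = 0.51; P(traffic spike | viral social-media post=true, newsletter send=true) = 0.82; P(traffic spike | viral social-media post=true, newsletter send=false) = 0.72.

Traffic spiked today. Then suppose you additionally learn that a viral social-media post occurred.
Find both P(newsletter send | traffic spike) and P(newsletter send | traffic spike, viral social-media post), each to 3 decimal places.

P(newsletter send | traffic spike) ≈ 0.123; P(newsletter send | traffic spike, viral social-media post) ≈ 0.068

P(traffic spike) = 0.06×0.67×0.94 + 0.51×0.67×0.06 + 0.72×0.33×0.94 + 0.82×0.33×0.06 = 0.037788 + 0.020502 + 0.223344 + 0.016236 = 0.297870
The newsletter send-present share is 0.020502 + 0.016236 = 0.036738.
P(newsletter send | traffic spike) = 0.036738 / 0.297870 ≈ 0.123

Now also conditioning on viral social-media post=true:
Enumerate both values of newsletter send and weight by the priors:
  P(traffic spike | viral social-media post) = 0.72*0.94 + 0.82*0.06
        = 0.676800 + 0.049200 = 0.726000
Keeping only the newsletter send-present terms gives 0.049200, so
  P(newsletter send | traffic spike, viral social-media post) = 0.049200 / 0.726000 ≈ 0.068
— viral social-media post explains away the evidence for newsletter send.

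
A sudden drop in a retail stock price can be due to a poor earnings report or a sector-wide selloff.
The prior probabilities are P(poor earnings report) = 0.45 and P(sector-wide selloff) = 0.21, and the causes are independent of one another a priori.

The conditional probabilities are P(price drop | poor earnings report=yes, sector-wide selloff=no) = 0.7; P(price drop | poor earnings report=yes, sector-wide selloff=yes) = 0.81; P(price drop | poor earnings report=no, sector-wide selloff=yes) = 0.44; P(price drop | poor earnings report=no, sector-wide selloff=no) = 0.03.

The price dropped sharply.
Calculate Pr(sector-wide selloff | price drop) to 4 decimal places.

Pr(sector-wide selloff | price drop) ≈ 0.3272

Enumerate the 4 (poor earnings report, sector-wide selloff) configurations and weight by the priors:
  P(price drop) = 0.03·0.55·0.79 + 0.44·0.55·0.21 + 0.7·0.45·0.79 + 0.81·0.45·0.21
        = 0.013035 + 0.050820 + 0.248850 + 0.076545 = 0.389250
The terms with sector-wide selloff present sum to 0.127365, so
  P(sector-wide selloff | price drop) = 0.127365 / 0.389250 ≈ 0.3272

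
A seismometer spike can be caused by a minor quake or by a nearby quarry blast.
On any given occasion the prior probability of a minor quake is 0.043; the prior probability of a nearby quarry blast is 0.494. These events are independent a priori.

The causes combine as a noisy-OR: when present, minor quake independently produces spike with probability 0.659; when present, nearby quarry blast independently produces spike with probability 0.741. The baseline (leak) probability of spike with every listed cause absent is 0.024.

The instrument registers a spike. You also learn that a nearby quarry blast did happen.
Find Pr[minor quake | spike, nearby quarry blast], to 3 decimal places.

Under noisy-OR, P(spike | causes) = 1 − (1−0.024)·∏(1−qᵢ) over the active causes.
P(spike | nearby quarry blast) = 0.747216*0.957 + 0.913801*0.043 = 0.715086 + 0.039293 = 0.754379
The minor quake-present share is 0.913801*0.043 = 0.039293.
Hence the posterior is 0.039293/0.754379 ≈ 0.052.

Pr[minor quake | spike, nearby quarry blast] ≈ 0.052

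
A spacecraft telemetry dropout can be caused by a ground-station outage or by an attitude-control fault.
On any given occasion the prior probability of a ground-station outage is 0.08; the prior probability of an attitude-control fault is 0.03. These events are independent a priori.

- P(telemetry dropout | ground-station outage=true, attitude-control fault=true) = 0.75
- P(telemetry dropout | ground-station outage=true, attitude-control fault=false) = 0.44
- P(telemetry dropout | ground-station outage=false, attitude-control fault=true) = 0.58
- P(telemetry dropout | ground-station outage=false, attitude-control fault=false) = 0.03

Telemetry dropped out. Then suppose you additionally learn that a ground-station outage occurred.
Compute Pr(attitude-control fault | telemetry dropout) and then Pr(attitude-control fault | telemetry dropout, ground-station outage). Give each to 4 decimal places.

For the numerator, keep only attitude-control fault=true terms: 0.016008 + 0.001800 = 0.017808
Denominator P(telemetry dropout): 0.03*0.92*0.97 + 0.58*0.92*0.03 + 0.44*0.08*0.97 + 0.75*0.08*0.03 = 0.078724
Posterior = 0.017808 / 0.078724 ≈ 0.2262

With the extra evidence:
By total probability over both values of attitude-control fault:
  P(telemetry dropout | ground-station outage) = 0.44*0.97 + 0.75*0.03
        = 0.426800 + 0.022500 = 0.449300
The terms with attitude-control fault present sum to 0.022500, so
  P(attitude-control fault | telemetry dropout, ground-station outage) = 0.022500 / 0.449300 ≈ 0.0501

Pr(attitude-control fault | telemetry dropout) ≈ 0.2262; Pr(attitude-control fault | telemetry dropout, ground-station outage) ≈ 0.0501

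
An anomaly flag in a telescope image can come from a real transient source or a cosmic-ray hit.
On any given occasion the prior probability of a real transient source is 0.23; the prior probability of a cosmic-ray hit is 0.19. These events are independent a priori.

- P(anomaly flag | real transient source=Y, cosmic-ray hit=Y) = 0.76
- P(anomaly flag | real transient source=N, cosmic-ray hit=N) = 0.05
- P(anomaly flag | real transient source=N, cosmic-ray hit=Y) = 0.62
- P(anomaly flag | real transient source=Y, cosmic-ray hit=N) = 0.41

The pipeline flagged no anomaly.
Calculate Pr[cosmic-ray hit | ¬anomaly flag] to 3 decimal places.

P(¬anomaly flag) = 0.95*0.77*0.81 + 0.38*0.77*0.19 + 0.59*0.23*0.81 + 0.24*0.23*0.19 = 0.592515 + 0.055594 + 0.109917 + 0.010488 = 0.768514
Of this, 0.066082 comes from 0.055594 + 0.010488 (the cosmic-ray hit=true cases).
P(cosmic-ray hit | ¬anomaly flag) = 0.066082 / 0.768514 ≈ 0.086

Pr[cosmic-ray hit | ¬anomaly flag] ≈ 0.086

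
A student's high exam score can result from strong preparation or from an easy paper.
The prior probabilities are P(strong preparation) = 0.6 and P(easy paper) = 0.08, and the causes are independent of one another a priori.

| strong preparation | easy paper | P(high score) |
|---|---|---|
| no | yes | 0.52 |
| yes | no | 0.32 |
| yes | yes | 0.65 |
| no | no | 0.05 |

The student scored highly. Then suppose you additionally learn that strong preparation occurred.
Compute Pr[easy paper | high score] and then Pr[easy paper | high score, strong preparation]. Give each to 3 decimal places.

Pr[easy paper | high score] ≈ 0.197; Pr[easy paper | high score, strong preparation] ≈ 0.150

For the numerator, keep only easy paper=true terms: 0.016640 + 0.031200 = 0.047840
The normalizing constant is 0.05·0.4·0.92 + 0.52·0.4·0.08 + 0.32·0.6·0.92 + 0.65·0.6·0.08 = 0.242880
P(easy paper | high score) = 0.047840/0.242880 ≈ 0.197

Now condition on the additional information:
Numerator (weight on configurations with easy paper): 0.65×0.08 = 0.052000
Denominator P(high score | strong preparation): 0.32×0.92 + 0.65×0.08 = 0.346400
Posterior = 0.052000 / 0.346400 ≈ 0.150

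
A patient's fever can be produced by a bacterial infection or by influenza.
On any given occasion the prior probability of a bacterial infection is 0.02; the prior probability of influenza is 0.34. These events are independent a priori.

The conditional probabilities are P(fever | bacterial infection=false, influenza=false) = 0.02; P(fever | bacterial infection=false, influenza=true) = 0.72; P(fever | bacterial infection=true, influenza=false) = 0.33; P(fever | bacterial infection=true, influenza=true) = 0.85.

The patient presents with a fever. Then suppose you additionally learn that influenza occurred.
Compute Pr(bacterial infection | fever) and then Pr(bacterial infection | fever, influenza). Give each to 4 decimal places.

By total probability over the 4 (bacterial infection, influenza) configurations:
  P(fever) = 0.02*0.98*0.66 + 0.72*0.98*0.34 + 0.33*0.02*0.66 + 0.85*0.02*0.34
        = 0.012936 + 0.239904 + 0.004356 + 0.005780 = 0.262976
Keeping only the bacterial infection-present terms gives 0.010136, so
  P(bacterial infection | fever) = 0.010136 / 0.262976 ≈ 0.0385

Now also conditioning on influenza=true:
Weight on bacterial infection=true, given the evidence: 0.85*0.02 = 0.017000
Normalizer over all consistent configurations: 0.72*0.98 + 0.85*0.02 = 0.722600
Posterior = 0.017000 / 0.722600 ≈ 0.0235

Pr(bacterial infection | fever) ≈ 0.0385; Pr(bacterial infection | fever, influenza) ≈ 0.0235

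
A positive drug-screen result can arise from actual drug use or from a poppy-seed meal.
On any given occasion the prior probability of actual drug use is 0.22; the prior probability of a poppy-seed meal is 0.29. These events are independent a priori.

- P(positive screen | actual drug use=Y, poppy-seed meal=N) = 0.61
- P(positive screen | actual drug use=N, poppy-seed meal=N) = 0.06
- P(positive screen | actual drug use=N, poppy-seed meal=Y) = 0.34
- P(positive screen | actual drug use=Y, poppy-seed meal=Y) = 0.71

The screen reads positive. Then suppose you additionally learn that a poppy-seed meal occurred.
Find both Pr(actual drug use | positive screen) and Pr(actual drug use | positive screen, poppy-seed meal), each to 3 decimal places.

Pr(actual drug use | positive screen) ≈ 0.561; Pr(actual drug use | positive screen, poppy-seed meal) ≈ 0.371

P(positive screen) = 0.06*0.78*0.71 + 0.34*0.78*0.29 + 0.61*0.22*0.71 + 0.71*0.22*0.29 = 0.033228 + 0.076908 + 0.095282 + 0.045298 = 0.250716
The actual drug use-present share is 0.095282 + 0.045298 = 0.140580.
So P(actual drug use | positive screen) = 0.140580/0.250716 ≈ 0.561.

Now condition on the additional information:
Numerator (weight on configurations with actual drug use): 0.71·0.22 = 0.156200
The normalizing constant is 0.34·0.78 + 0.71·0.22 = 0.421400
P(actual drug use | positive screen, poppy-seed meal) = 0.156200/0.421400 ≈ 0.371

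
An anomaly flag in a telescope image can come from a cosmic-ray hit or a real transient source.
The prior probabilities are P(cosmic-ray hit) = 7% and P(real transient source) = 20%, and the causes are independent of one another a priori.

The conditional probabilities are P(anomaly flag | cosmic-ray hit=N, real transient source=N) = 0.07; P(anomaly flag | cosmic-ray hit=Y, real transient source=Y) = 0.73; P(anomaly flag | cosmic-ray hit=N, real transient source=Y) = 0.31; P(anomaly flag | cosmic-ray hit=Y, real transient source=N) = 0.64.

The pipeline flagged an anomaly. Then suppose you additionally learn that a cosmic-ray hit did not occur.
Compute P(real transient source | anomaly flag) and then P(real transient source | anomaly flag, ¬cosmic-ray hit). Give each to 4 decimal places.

P(real transient source | anomaly flag) ≈ 0.4357; P(real transient source | anomaly flag, ¬cosmic-ray hit) ≈ 0.5254

Weight on real transient source=true, given the evidence: 0.057660 + 0.010220 = 0.067880
Denominator P(anomaly flag): 0.07*0.93*0.8 + 0.31*0.93*0.2 + 0.64*0.07*0.8 + 0.73*0.07*0.2 = 0.155800
P(real transient source | anomaly flag) = 0.067880/0.155800 ≈ 0.4357

Now also conditioning on cosmic-ray hit≠true:
Weight on real transient source=true, given the evidence: 0.31·0.2 = 0.062000
Normalizer over all consistent configurations: 0.07·0.8 + 0.31·0.2 = 0.118000
Posterior = 0.062000 / 0.118000 ≈ 0.5254
With cosmic-ray hit excluded, real transient source must carry more of the explanatory weight for the anomaly flag.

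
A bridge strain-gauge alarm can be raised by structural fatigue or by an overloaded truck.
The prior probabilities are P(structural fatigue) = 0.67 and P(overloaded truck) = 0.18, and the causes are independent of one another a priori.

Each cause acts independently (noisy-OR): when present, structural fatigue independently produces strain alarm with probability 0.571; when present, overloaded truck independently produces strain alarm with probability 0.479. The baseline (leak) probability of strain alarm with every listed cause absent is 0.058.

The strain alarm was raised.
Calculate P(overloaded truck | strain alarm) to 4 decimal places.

P(overloaded truck | strain alarm) ≈ 0.2678

Under noisy-OR, P(strain alarm | causes) = 1 − (1−0.058)·∏(1−qᵢ) over the active causes.
By total probability over the 4 (structural fatigue, overloaded truck) configurations:
  P(strain alarm) = 0.058*0.33*0.82 + 0.509218*0.33*0.18 + 0.595882*0.67*0.82 + 0.789455*0.67*0.18
        = 0.015695 + 0.030248 + 0.327378 + 0.095208 = 0.468529
The terms with overloaded truck present sum to 0.125456, so
  P(overloaded truck | strain alarm) = 0.125456 / 0.468529 ≈ 0.2678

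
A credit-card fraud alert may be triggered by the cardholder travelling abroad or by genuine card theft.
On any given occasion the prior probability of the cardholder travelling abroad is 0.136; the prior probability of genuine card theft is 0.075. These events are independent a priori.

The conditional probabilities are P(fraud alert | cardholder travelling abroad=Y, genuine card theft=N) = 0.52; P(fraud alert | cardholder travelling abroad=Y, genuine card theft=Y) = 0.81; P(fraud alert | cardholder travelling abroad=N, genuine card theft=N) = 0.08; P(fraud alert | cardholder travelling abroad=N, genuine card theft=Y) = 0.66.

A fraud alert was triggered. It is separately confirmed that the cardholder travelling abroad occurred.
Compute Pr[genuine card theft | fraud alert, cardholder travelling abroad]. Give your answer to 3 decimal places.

Pr[genuine card theft | fraud alert, cardholder travelling abroad] ≈ 0.112

P(fraud alert | cardholder travelling abroad) = 0.52×0.925 + 0.81×0.075 = 0.481000 + 0.060750 = 0.541750
Of this, 0.060750 comes from 0.81×0.075 (the genuine card theft=true cases).
Hence the posterior is 0.060750/0.541750 ≈ 0.112.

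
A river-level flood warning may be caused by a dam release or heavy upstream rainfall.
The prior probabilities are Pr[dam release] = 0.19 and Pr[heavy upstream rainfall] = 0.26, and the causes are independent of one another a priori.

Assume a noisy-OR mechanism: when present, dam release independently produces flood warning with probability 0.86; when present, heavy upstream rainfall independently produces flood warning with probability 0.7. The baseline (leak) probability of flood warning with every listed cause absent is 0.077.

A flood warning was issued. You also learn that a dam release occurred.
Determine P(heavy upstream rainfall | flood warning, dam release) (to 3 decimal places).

P(heavy upstream rainfall | flood warning, dam release) ≈ 0.279

Under noisy-OR, P(flood warning | causes) = 1 − (1−0.077)·∏(1−qᵢ) over the active causes.
P(flood warning | dam release) = 0.87078×0.74 + 0.961234×0.26 = 0.644377 + 0.249921 = 0.894298
Restricting to configurations with heavy upstream rainfall present: 0.961234×0.26 = 0.249921.
P(heavy upstream rainfall | flood warning, dam release) = 0.249921 / 0.894298 ≈ 0.279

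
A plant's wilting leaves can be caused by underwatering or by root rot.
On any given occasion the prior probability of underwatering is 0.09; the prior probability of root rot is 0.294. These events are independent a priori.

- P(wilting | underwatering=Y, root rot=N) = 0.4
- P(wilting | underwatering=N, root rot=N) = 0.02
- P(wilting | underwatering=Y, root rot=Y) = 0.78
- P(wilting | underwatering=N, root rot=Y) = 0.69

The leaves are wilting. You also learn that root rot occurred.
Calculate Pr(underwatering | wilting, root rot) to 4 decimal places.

Pr(underwatering | wilting, root rot) ≈ 0.1006

P(wilting | root rot) = 0.69×0.91 + 0.78×0.09 = 0.627900 + 0.070200 = 0.698100
The underwatering-present share is 0.78×0.09 = 0.070200.
So P(underwatering | wilting, root rot) = 0.070200/0.698100 ≈ 0.1006.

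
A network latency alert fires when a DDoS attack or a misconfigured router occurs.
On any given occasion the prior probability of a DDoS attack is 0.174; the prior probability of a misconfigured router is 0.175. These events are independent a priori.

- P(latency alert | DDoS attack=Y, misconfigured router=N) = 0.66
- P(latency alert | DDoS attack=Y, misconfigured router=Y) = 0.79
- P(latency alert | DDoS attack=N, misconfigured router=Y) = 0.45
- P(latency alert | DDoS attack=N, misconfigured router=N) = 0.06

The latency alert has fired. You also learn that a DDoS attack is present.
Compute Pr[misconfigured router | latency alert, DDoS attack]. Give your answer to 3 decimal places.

Pr[misconfigured router | latency alert, DDoS attack] ≈ 0.202

Sum P(latency alert|·) weighted by the priors over both values of misconfigured router:
  P(latency alert | DDoS attack) = 0.66×0.825 + 0.79×0.175
        = 0.544500 + 0.138250 = 0.682750
Keeping only the misconfigured router-present terms gives 0.138250, so
  P(misconfigured router | latency alert, DDoS attack) = 0.138250 / 0.682750 ≈ 0.202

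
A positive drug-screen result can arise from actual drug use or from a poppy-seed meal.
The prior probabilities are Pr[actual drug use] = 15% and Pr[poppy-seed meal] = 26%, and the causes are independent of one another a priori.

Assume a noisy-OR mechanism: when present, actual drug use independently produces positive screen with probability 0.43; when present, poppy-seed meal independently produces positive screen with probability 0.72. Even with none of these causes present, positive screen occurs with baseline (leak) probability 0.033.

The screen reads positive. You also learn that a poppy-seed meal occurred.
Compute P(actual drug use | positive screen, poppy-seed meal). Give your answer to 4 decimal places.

P(actual drug use | positive screen, poppy-seed meal) ≈ 0.1699

Under noisy-OR, P(positive screen | causes) = 1 − (1−0.033)·∏(1−qᵢ) over the active causes.
P(positive screen | poppy-seed meal) = 0.72924×0.85 + 0.845667×0.15 = 0.619854 + 0.126850 = 0.746704
The actual drug use-present share is 0.845667×0.15 = 0.126850.
Hence the posterior is 0.126850/0.746704 ≈ 0.1699.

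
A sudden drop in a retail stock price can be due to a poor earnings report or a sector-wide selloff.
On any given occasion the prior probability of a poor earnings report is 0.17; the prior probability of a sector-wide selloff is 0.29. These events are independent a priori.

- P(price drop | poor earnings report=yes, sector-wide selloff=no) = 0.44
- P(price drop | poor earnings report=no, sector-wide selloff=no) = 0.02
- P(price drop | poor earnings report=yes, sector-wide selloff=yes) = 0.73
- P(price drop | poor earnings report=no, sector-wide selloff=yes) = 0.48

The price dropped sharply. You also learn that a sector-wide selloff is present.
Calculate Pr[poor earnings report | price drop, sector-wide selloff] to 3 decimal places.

Pr[poor earnings report | price drop, sector-wide selloff] ≈ 0.238

P(price drop | sector-wide selloff) = 0.48*0.83 + 0.73*0.17 = 0.398400 + 0.124100 = 0.522500
Restricting to configurations with poor earnings report present: 0.73*0.17 = 0.124100.
P(poor earnings report | price drop, sector-wide selloff) = 0.124100 / 0.522500 ≈ 0.238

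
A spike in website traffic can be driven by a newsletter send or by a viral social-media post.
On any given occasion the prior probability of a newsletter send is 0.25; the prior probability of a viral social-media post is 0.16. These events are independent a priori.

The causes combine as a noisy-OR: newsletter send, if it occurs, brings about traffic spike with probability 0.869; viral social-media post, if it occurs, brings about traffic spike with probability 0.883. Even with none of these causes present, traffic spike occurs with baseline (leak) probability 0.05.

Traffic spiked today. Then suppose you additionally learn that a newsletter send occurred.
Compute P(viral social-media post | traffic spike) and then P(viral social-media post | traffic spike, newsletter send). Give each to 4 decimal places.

P(viral social-media post | traffic spike) ≈ 0.4042; P(viral social-media post | traffic spike, newsletter send) ≈ 0.1765

Under noisy-OR, P(traffic spike | causes) = 1 − (1−0.05)·∏(1−qᵢ) over the active causes.
By total probability over the 4 (newsletter send, viral social-media post) configurations:
  P(traffic spike) = 0.05*0.75*0.84 + 0.88885*0.75*0.16 + 0.87555*0.25*0.84 + 0.985439*0.25*0.16
        = 0.031500 + 0.106662 + 0.183866 + 0.039418 = 0.361446
The terms with viral social-media post present sum to 0.146080, so
  P(viral social-media post | traffic spike) = 0.146080 / 0.361446 ≈ 0.4042

Now condition on the additional information:
Sum P(traffic spike|·) weighted by the priors over both values of viral social-media post:
  P(traffic spike | newsletter send) = 0.87555×0.84 + 0.985439×0.16
        = 0.735462 + 0.157670 = 0.893132
Configurations with viral social-media post contribute 0.157670, so
  P(viral social-media post | traffic spike, newsletter send) = 0.157670 / 0.893132 ≈ 0.1765
— newsletter send explains away the evidence for viral social-media post.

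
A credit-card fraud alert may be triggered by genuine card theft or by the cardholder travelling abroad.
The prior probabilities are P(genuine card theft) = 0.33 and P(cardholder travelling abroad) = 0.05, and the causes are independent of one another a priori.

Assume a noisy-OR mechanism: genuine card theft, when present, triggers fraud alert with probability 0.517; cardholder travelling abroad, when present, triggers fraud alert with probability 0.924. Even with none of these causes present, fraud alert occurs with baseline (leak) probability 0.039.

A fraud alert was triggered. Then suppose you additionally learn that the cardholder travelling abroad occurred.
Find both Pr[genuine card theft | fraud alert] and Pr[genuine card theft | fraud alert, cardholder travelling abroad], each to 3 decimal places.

Pr[genuine card theft | fraud alert] ≈ 0.767; Pr[genuine card theft | fraud alert, cardholder travelling abroad] ≈ 0.339

Under noisy-OR, P(fraud alert | causes) = 1 − (1−0.039)·∏(1−qᵢ) over the active causes.
Sum P(fraud alert|·) weighted by the priors over the 4 (genuine card theft, cardholder travelling abroad) configurations:
  P(fraud alert) = 0.039×0.67×0.95 + 0.926964×0.67×0.05 + 0.535837×0.33×0.95 + 0.964724×0.33×0.05
        = 0.024823 + 0.031053 + 0.167985 + 0.015918 = 0.239779
Configurations with genuine card theft contribute 0.183903, so
  P(genuine card theft | fraud alert) = 0.183903 / 0.239779 ≈ 0.767

With the extra evidence:
P(fraud alert | cardholder travelling abroad) = 0.926964×0.67 + 0.964724×0.33 = 0.621066 + 0.318359 = 0.939425
Restricting to configurations with genuine card theft present: 0.964724×0.33 = 0.318359.
Hence the posterior is 0.318359/0.939425 ≈ 0.339.
Conditioning on cardholder travelling abroad lowers the posterior on genuine card theft: the classic explaining-away effect in a common-effect structure.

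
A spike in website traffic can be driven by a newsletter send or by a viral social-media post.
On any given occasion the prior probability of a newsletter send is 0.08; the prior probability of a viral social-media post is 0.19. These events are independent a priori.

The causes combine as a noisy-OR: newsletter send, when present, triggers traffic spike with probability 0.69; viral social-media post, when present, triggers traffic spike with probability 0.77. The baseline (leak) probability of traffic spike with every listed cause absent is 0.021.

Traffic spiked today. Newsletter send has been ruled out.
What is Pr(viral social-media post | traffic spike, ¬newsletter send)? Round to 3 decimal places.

Under noisy-OR, P(traffic spike | causes) = 1 − (1−0.021)·∏(1−qᵢ) over the active causes.
Numerator (weight on configurations with viral social-media post): 0.77483*0.19 = 0.147218
The normalizing constant is 0.021*0.81 + 0.77483*0.19 = 0.164228
P(viral social-media post | traffic spike, ¬newsletter send) = 0.147218/0.164228 ≈ 0.896

Pr(viral social-media post | traffic spike, ¬newsletter send) ≈ 0.896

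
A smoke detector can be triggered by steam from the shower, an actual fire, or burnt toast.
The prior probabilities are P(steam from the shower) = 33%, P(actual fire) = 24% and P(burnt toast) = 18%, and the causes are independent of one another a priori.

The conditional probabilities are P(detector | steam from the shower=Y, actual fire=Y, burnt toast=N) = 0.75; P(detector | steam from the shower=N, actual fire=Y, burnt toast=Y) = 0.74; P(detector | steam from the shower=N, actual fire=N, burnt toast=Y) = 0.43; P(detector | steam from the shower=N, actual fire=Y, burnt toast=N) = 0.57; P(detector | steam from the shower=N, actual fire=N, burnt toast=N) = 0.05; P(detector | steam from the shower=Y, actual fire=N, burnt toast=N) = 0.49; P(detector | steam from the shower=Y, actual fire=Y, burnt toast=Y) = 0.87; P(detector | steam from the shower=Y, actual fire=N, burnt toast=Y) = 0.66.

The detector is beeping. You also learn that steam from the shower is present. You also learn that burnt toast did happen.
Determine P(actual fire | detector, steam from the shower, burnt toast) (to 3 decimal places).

P(actual fire | detector, steam from the shower, burnt toast) ≈ 0.294

P(detector | steam from the shower, burnt toast) = 0.66×0.76 + 0.87×0.24 = 0.501600 + 0.208800 = 0.710400
Restricting to configurations with actual fire present: 0.87×0.24 = 0.208800.
Hence the posterior is 0.208800/0.710400 ≈ 0.294.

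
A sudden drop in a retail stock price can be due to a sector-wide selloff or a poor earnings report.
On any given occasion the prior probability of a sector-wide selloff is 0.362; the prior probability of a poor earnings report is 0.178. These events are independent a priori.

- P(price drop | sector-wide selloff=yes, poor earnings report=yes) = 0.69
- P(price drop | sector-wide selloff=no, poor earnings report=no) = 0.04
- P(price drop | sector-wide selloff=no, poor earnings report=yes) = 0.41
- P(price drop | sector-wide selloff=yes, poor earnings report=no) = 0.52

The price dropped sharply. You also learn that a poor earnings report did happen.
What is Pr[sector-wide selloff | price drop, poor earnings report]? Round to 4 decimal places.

Weight on sector-wide selloff=true, given the evidence: 0.69·0.362 = 0.249780
Normalizer over all consistent configurations: 0.41·0.638 + 0.69·0.362 = 0.511360
Posterior = 0.249780 / 0.511360 ≈ 0.4885

Pr[sector-wide selloff | price drop, poor earnings report] ≈ 0.4885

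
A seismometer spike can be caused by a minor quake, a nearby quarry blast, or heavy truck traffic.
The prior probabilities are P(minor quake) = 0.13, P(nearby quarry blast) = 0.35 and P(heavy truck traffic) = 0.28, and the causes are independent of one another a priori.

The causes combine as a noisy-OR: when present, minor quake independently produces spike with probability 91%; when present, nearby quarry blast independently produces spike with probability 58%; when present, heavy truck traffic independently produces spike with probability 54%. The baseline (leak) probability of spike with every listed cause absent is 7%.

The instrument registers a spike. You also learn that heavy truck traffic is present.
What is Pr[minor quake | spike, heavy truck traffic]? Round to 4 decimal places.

Pr[minor quake | spike, heavy truck traffic] ≈ 0.1802

Under noisy-OR, P(spike | causes) = 1 − (1−0.07)·∏(1−qᵢ) over the active causes.
By total probability over the 4 (minor quake, nearby quarry blast) configurations:
  P(spike | heavy truck traffic) = 0.5722·0.87·0.65 + 0.820324·0.87·0.35 + 0.961498·0.13·0.65 + 0.983829·0.13·0.35
        = 0.323579 + 0.249789 + 0.081247 + 0.044764 = 0.699379
The terms with minor quake present sum to 0.126011, so
  P(minor quake | spike, heavy truck traffic) = 0.126011 / 0.699379 ≈ 0.1802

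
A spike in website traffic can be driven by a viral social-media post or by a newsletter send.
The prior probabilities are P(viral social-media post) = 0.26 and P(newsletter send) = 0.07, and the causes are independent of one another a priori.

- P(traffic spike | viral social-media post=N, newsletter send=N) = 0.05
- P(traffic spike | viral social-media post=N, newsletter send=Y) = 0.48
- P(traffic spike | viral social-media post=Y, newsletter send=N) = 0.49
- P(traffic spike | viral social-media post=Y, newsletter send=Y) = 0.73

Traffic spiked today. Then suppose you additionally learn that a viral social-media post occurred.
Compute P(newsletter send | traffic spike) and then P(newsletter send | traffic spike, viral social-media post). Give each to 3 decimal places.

For the numerator, keep only newsletter send=true terms: 0.024864 + 0.013286 = 0.038150
Normalizer over all consistent configurations: 0.05×0.74×0.93 + 0.48×0.74×0.07 + 0.49×0.26×0.93 + 0.73×0.26×0.07 = 0.191042
P(newsletter send | traffic spike) = 0.038150/0.191042 ≈ 0.200

Now also conditioning on viral social-media post=true:
For the numerator, keep only newsletter send=true terms: 0.73·0.07 = 0.051100
Denominator P(traffic spike | viral social-media post): 0.49·0.93 + 0.73·0.07 = 0.506800
P(newsletter send | traffic spike, viral social-media post) = 0.051100/0.506800 ≈ 0.101
The drop from 0.200 to 0.101 is the explaining-away (discounting) effect.

P(newsletter send | traffic spike) ≈ 0.200; P(newsletter send | traffic spike, viral social-media post) ≈ 0.101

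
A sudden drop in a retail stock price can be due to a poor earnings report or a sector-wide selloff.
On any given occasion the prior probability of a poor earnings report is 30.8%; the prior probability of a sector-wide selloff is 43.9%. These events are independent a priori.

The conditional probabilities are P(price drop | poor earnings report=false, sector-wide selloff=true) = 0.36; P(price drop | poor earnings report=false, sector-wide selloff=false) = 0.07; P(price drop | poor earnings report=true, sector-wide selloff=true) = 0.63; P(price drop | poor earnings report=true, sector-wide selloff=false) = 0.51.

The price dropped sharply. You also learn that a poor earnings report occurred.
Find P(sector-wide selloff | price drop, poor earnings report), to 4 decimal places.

Sum P(price drop|·) weighted by the priors over both values of sector-wide selloff:
  P(price drop | poor earnings report) = 0.51*0.561 + 0.63*0.439
        = 0.286110 + 0.276570 = 0.562680
Configurations with sector-wide selloff contribute 0.276570, so
  P(sector-wide selloff | price drop, poor earnings report) = 0.276570 / 0.562680 ≈ 0.4915

P(sector-wide selloff | price drop, poor earnings report) ≈ 0.4915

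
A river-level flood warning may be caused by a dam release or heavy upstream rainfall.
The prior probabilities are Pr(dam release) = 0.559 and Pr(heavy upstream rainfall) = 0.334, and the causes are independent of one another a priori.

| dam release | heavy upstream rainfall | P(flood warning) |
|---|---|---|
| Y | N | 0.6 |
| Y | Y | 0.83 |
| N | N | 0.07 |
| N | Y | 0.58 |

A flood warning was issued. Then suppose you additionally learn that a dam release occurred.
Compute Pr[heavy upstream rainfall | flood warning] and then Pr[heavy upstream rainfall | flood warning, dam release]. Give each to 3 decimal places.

P(flood warning) = 0.07*0.441*0.666 + 0.58*0.441*0.334 + 0.6*0.559*0.666 + 0.83*0.559*0.334 = 0.020559 + 0.085431 + 0.223376 + 0.154966 = 0.484332
Of this, 0.240397 comes from 0.085431 + 0.154966 (the heavy upstream rainfall=true cases).
P(heavy upstream rainfall | flood warning) = 0.240397 / 0.484332 ≈ 0.496

With the extra evidence:
Numerator (weight on configurations with heavy upstream rainfall): 0.83×0.334 = 0.277220
Denominator P(flood warning | dam release): 0.6×0.666 + 0.83×0.334 = 0.676820
P(heavy upstream rainfall | flood warning, dam release) = 0.277220/0.676820 ≈ 0.410

Pr[heavy upstream rainfall | flood warning] ≈ 0.496; Pr[heavy upstream rainfall | flood warning, dam release] ≈ 0.410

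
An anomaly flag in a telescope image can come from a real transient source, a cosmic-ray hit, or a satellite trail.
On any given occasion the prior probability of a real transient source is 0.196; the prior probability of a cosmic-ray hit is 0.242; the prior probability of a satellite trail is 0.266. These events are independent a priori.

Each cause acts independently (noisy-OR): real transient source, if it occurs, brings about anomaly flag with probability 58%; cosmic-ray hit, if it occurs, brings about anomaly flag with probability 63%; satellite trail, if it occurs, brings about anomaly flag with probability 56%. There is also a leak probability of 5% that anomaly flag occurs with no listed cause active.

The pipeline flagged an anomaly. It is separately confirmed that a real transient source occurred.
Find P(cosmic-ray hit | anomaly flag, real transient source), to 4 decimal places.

P(cosmic-ray hit | anomaly flag, real transient source) ≈ 0.2971

Under noisy-OR, P(anomaly flag | causes) = 1 − (1−0.05)·∏(1−qᵢ) over the active causes.
Numerator (weight on configurations with cosmic-ray hit): 0.151405 + 0.060191 = 0.211596
Normalizer over all consistent configurations: 0.601×0.758×0.734 + 0.82444×0.758×0.266 + 0.85237×0.242×0.734 + 0.935043×0.242×0.266 = 0.712206
P(cosmic-ray hit | anomaly flag, real transient source) = 0.211596/0.712206 ≈ 0.2971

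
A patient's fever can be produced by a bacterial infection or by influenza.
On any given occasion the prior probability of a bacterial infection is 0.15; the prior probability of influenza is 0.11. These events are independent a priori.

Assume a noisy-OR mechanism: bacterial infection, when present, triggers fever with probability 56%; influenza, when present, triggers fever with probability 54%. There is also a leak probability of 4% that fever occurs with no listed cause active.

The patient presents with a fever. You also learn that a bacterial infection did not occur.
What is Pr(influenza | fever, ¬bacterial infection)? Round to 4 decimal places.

Pr(influenza | fever, ¬bacterial infection) ≈ 0.6331

Under noisy-OR, P(fever | causes) = 1 − (1−0.04)·∏(1−qᵢ) over the active causes.
Numerator (weight on configurations with influenza): 0.5584·0.11 = 0.061424
The normalizing constant is 0.04·0.89 + 0.5584·0.11 = 0.097024
P(influenza | fever, ¬bacterial infection) = 0.061424/0.097024 ≈ 0.6331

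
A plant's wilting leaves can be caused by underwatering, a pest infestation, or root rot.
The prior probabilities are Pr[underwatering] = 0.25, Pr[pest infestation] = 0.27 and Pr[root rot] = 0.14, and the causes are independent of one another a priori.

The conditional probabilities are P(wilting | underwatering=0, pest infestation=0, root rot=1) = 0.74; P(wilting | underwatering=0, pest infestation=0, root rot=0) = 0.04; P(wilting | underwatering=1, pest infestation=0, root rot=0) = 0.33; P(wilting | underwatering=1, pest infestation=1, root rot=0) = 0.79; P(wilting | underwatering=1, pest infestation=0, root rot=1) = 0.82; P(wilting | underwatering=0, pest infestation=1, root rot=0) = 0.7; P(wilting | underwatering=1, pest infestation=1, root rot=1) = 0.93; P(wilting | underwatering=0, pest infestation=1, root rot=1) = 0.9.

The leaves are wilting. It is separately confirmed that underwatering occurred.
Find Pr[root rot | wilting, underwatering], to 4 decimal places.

Pr[root rot | wilting, underwatering] ≈ 0.2334

Sum P(wilting|·) weighted by the priors over the 4 (pest infestation, root rot) configurations:
  P(wilting | underwatering) = 0.33·0.73·0.86 + 0.82·0.73·0.14 + 0.79·0.27·0.86 + 0.93·0.27·0.14
        = 0.207174 + 0.083804 + 0.183438 + 0.035154 = 0.509570
Configurations with root rot contribute 0.118958, so
  P(root rot | wilting, underwatering) = 0.118958 / 0.509570 ≈ 0.2334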